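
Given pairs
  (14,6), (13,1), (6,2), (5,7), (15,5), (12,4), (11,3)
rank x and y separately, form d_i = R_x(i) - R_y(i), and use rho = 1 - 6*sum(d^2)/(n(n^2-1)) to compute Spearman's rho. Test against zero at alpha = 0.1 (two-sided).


Step 1: Rank x and y separately (midranks; no ties here).
rank(x): 14->6, 13->5, 6->2, 5->1, 15->7, 12->4, 11->3
rank(y): 6->6, 1->1, 2->2, 7->7, 5->5, 4->4, 3->3
Step 2: d_i = R_x(i) - R_y(i); compute d_i^2.
  (6-6)^2=0, (5-1)^2=16, (2-2)^2=0, (1-7)^2=36, (7-5)^2=4, (4-4)^2=0, (3-3)^2=0
sum(d^2) = 56.
Step 3: rho = 1 - 6*56 / (7*(7^2 - 1)) = 1 - 336/336 = 0.000000.
Step 4: Under H0, t = rho * sqrt((n-2)/(1-rho^2)) = 0.0000 ~ t(5).
Step 5: Two-sided p-value from the t-distribution with 5 df = 1.000000.
Step 6: alpha = 0.1. fail to reject H0.

rho = 0.0000, p = 1.000000, fail to reject H0 at alpha = 0.1.


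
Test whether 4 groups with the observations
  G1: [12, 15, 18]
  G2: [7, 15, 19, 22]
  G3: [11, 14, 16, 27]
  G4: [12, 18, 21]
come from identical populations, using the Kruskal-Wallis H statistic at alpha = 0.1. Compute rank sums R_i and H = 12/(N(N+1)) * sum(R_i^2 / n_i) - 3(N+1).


Step 1: Combine all N = 14 observations and assign midranks.
sorted (value, group, rank): (7,G2,1), (11,G3,2), (12,G1,3.5), (12,G4,3.5), (14,G3,5), (15,G1,6.5), (15,G2,6.5), (16,G3,8), (18,G1,9.5), (18,G4,9.5), (19,G2,11), (21,G4,12), (22,G2,13), (27,G3,14)
Step 2: Sum ranks within each group.
R_1 = 19.5 (n_1 = 3)
R_2 = 31.5 (n_2 = 4)
R_3 = 29 (n_3 = 4)
R_4 = 25 (n_4 = 3)
Step 3: H = 12/(N(N+1)) * sum(R_i^2/n_i) - 3(N+1)
     = 12/(14*15) * (19.5^2/3 + 31.5^2/4 + 29^2/4 + 25^2/3) - 3*15
     = 0.057143 * 793.396 - 45
     = 0.336905.
Step 4: Ties present; correction factor C = 1 - 18/(14^3 - 14) = 0.993407. Corrected H = 0.336905 / 0.993407 = 0.339141.
Step 5: Under H0, H ~ chi^2(3); p-value = 0.952507.
Step 6: alpha = 0.1. fail to reject H0.

H = 0.3391, df = 3, p = 0.952507, fail to reject H0.


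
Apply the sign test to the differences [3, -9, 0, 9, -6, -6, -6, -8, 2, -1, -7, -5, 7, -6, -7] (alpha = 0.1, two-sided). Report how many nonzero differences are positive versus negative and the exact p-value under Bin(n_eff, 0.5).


Step 1: Discard zero differences. Original n = 15; n_eff = number of nonzero differences = 14.
Nonzero differences (with sign): +3, -9, +9, -6, -6, -6, -8, +2, -1, -7, -5, +7, -6, -7
Step 2: Count signs: positive = 4, negative = 10.
Step 3: Under H0: P(positive) = 0.5, so the number of positives S ~ Bin(14, 0.5).
Step 4: Two-sided exact p-value = sum of Bin(14,0.5) probabilities at or below the observed probability = 0.179565.
Step 5: alpha = 0.1. fail to reject H0.

n_eff = 14, pos = 4, neg = 10, p = 0.179565, fail to reject H0.


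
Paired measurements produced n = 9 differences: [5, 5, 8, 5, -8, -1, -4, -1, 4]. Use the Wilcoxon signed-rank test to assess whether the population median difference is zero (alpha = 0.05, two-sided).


Step 1: Drop any zero differences (none here) and take |d_i|.
|d| = [5, 5, 8, 5, 8, 1, 4, 1, 4]
Step 2: Midrank |d_i| (ties get averaged ranks).
ranks: |5|->6, |5|->6, |8|->8.5, |5|->6, |8|->8.5, |1|->1.5, |4|->3.5, |1|->1.5, |4|->3.5
Step 3: Attach original signs; sum ranks with positive sign and with negative sign.
W+ = 6 + 6 + 8.5 + 6 + 3.5 = 30
W- = 8.5 + 1.5 + 3.5 + 1.5 = 15
(Check: W+ + W- = 45 should equal n(n+1)/2 = 45.)
Step 4: Test statistic W = min(W+, W-) = 15.
Step 5: Ties in |d|, so use the tie-corrected normal approximation.
        E[W] = n(n+1)/4 = 9*10/4 = 22.5.
        Tie groups: |d|=1 (t=2), |d|=4 (t=2), |d|=5 (t=3), |d|=8 (t=2); sum(t^3 - t) = 42.
        Var[W] = n(n+1)(2n+1)/24 - sum(t^3-t)/48 = 1710/24 - 42/48 = 70.375.
        z = (W - E[W]) / sqrt(Var[W]) = (15 - 22.5) / 8.3890 = -0.8940.
        Two-sided p = 2*Phi(z) = 0.371306.
Step 6: alpha = 0.05. fail to reject H0.

W+ = 30, W- = 15, W = min = 15, p = 0.371306, fail to reject H0.


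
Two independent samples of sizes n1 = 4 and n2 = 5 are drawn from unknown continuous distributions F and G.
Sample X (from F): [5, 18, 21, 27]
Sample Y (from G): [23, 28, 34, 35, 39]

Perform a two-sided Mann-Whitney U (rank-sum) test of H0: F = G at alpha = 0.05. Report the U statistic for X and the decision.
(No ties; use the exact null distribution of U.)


Step 1: Combine and sort all 9 observations; assign midranks.
sorted (value, group): (5,X), (18,X), (21,X), (23,Y), (27,X), (28,Y), (34,Y), (35,Y), (39,Y)
ranks: 5->1, 18->2, 21->3, 23->4, 27->5, 28->6, 34->7, 35->8, 39->9
Step 2: Rank sum for X: R1 = 1 + 2 + 3 + 5 = 11.
Step 3: U_X = R1 - n1(n1+1)/2 = 11 - 4*5/2 = 11 - 10 = 1.
       U_Y = n1*n2 - U_X = 20 - 1 = 19.
Step 4: No ties, so the exact null distribution of U (based on enumerating the C(9,4) = 126 equally likely rank assignments) gives the two-sided p-value.
Step 5: p-value = 0.031746; compare to alpha = 0.05. reject H0.

U_X = 1, p = 0.031746, reject H0 at alpha = 0.05.


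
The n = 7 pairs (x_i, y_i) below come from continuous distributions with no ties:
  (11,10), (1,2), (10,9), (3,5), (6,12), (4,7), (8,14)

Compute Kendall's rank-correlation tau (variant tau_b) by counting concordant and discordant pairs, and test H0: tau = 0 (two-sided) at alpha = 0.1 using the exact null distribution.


Step 1: Enumerate the 21 unordered pairs (i,j) with i<j and classify each by sign(x_j-x_i) * sign(y_j-y_i).
  (1,2):dx=-10,dy=-8->C; (1,3):dx=-1,dy=-1->C; (1,4):dx=-8,dy=-5->C; (1,5):dx=-5,dy=+2->D
  (1,6):dx=-7,dy=-3->C; (1,7):dx=-3,dy=+4->D; (2,3):dx=+9,dy=+7->C; (2,4):dx=+2,dy=+3->C
  (2,5):dx=+5,dy=+10->C; (2,6):dx=+3,dy=+5->C; (2,7):dx=+7,dy=+12->C; (3,4):dx=-7,dy=-4->C
  (3,5):dx=-4,dy=+3->D; (3,6):dx=-6,dy=-2->C; (3,7):dx=-2,dy=+5->D; (4,5):dx=+3,dy=+7->C
  (4,6):dx=+1,dy=+2->C; (4,7):dx=+5,dy=+9->C; (5,6):dx=-2,dy=-5->C; (5,7):dx=+2,dy=+2->C
  (6,7):dx=+4,dy=+7->C
Step 2: C = 17, D = 4, total pairs = 21.
Step 3: tau = (C - D)/(n(n-1)/2) = (17 - 4)/21 = 0.619048.
Step 4: Exact two-sided p-value (enumerate n! = 5040 permutations of y under H0): p = 0.069048.
Step 5: alpha = 0.1. reject H0.

tau_b = 0.6190 (C=17, D=4), p = 0.069048, reject H0.


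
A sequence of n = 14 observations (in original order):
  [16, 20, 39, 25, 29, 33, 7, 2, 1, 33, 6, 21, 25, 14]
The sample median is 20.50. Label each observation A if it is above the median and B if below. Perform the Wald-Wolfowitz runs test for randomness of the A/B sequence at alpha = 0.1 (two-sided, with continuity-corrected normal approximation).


Step 1: Compute median = 20.50; label A = above, B = below.
Labels in order: BBAAAABBBABAAB  (n_A = 7, n_B = 7)
Step 2: Count runs R = 7.
Step 3: Under H0 (random ordering), E[R] = 2*n_A*n_B/(n_A+n_B) + 1 = 2*7*7/14 + 1 = 8.0000.
        Var[R] = 2*n_A*n_B*(2*n_A*n_B - n_A - n_B) / ((n_A+n_B)^2 * (n_A+n_B-1)) = 8232/2548 = 3.2308.
        SD[R] = 1.7974.
Step 4: Continuity-corrected z = (R + 0.5 - E[R]) / SD[R] = (7 + 0.5 - 8.0000) / 1.7974 = -0.2782.
Step 5: Two-sided p-value via normal approximation = 2*(1 - Phi(|z|)) = 0.780879.
Step 6: alpha = 0.1. fail to reject H0.

R = 7, z = -0.2782, p = 0.780879, fail to reject H0.


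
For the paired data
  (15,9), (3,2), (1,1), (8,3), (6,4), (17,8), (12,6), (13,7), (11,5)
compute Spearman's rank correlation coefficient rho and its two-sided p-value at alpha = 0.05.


Step 1: Rank x and y separately (midranks; no ties here).
rank(x): 15->8, 3->2, 1->1, 8->4, 6->3, 17->9, 12->6, 13->7, 11->5
rank(y): 9->9, 2->2, 1->1, 3->3, 4->4, 8->8, 6->6, 7->7, 5->5
Step 2: d_i = R_x(i) - R_y(i); compute d_i^2.
  (8-9)^2=1, (2-2)^2=0, (1-1)^2=0, (4-3)^2=1, (3-4)^2=1, (9-8)^2=1, (6-6)^2=0, (7-7)^2=0, (5-5)^2=0
sum(d^2) = 4.
Step 3: rho = 1 - 6*4 / (9*(9^2 - 1)) = 1 - 24/720 = 0.966667.
Step 4: Under H0, t = rho * sqrt((n-2)/(1-rho^2)) = 9.9890 ~ t(7).
Step 5: Two-sided p-value from the t-distribution with 7 df = 0.000022.
Step 6: alpha = 0.05. reject H0.

rho = 0.9667, p = 0.000022, reject H0 at alpha = 0.05.


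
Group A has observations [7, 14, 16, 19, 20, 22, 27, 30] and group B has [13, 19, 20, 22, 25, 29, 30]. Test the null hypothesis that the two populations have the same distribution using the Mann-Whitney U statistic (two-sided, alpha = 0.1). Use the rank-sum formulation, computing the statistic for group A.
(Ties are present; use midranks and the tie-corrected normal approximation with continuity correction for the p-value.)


Step 1: Combine and sort all 15 observations; assign midranks.
sorted (value, group): (7,X), (13,Y), (14,X), (16,X), (19,X), (19,Y), (20,X), (20,Y), (22,X), (22,Y), (25,Y), (27,X), (29,Y), (30,X), (30,Y)
ranks: 7->1, 13->2, 14->3, 16->4, 19->5.5, 19->5.5, 20->7.5, 20->7.5, 22->9.5, 22->9.5, 25->11, 27->12, 29->13, 30->14.5, 30->14.5
Step 2: Rank sum for X: R1 = 1 + 3 + 4 + 5.5 + 7.5 + 9.5 + 12 + 14.5 = 57.
Step 3: U_X = R1 - n1(n1+1)/2 = 57 - 8*9/2 = 57 - 36 = 21.
       U_Y = n1*n2 - U_X = 56 - 21 = 35.
Step 4: Ties are present, so use the tie-corrected normal approximation (with continuity correction) for the p-value.
Step 5: p-value = 0.450291; compare to alpha = 0.1. fail to reject H0.

U_X = 21, p = 0.450291, fail to reject H0 at alpha = 0.1.


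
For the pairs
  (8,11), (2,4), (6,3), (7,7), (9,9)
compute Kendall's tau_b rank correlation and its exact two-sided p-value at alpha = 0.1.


Step 1: Enumerate the 10 unordered pairs (i,j) with i<j and classify each by sign(x_j-x_i) * sign(y_j-y_i).
  (1,2):dx=-6,dy=-7->C; (1,3):dx=-2,dy=-8->C; (1,4):dx=-1,dy=-4->C; (1,5):dx=+1,dy=-2->D
  (2,3):dx=+4,dy=-1->D; (2,4):dx=+5,dy=+3->C; (2,5):dx=+7,dy=+5->C; (3,4):dx=+1,dy=+4->C
  (3,5):dx=+3,dy=+6->C; (4,5):dx=+2,dy=+2->C
Step 2: C = 8, D = 2, total pairs = 10.
Step 3: tau = (C - D)/(n(n-1)/2) = (8 - 2)/10 = 0.600000.
Step 4: Exact two-sided p-value (enumerate n! = 120 permutations of y under H0): p = 0.233333.
Step 5: alpha = 0.1. fail to reject H0.

tau_b = 0.6000 (C=8, D=2), p = 0.233333, fail to reject H0.


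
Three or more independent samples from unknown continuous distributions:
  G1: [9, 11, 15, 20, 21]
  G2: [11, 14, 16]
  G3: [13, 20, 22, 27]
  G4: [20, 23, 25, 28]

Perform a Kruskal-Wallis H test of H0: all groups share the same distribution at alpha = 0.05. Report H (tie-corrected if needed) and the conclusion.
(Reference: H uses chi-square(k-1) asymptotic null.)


Step 1: Combine all N = 16 observations and assign midranks.
sorted (value, group, rank): (9,G1,1), (11,G1,2.5), (11,G2,2.5), (13,G3,4), (14,G2,5), (15,G1,6), (16,G2,7), (20,G1,9), (20,G3,9), (20,G4,9), (21,G1,11), (22,G3,12), (23,G4,13), (25,G4,14), (27,G3,15), (28,G4,16)
Step 2: Sum ranks within each group.
R_1 = 29.5 (n_1 = 5)
R_2 = 14.5 (n_2 = 3)
R_3 = 40 (n_3 = 4)
R_4 = 52 (n_4 = 4)
Step 3: H = 12/(N(N+1)) * sum(R_i^2/n_i) - 3(N+1)
     = 12/(16*17) * (29.5^2/5 + 14.5^2/3 + 40^2/4 + 52^2/4) - 3*17
     = 0.044118 * 1320.13 - 51
     = 7.241176.
Step 4: Ties present; correction factor C = 1 - 30/(16^3 - 16) = 0.992647. Corrected H = 7.241176 / 0.992647 = 7.294815.
Step 5: Under H0, H ~ chi^2(3); p-value = 0.063072.
Step 6: alpha = 0.05. fail to reject H0.

H = 7.2948, df = 3, p = 0.063072, fail to reject H0.


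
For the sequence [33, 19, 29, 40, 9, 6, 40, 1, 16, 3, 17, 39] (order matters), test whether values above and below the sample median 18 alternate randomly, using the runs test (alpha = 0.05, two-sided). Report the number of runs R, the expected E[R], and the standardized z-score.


Step 1: Compute median = 18; label A = above, B = below.
Labels in order: AAAABBABBBBA  (n_A = 6, n_B = 6)
Step 2: Count runs R = 5.
Step 3: Under H0 (random ordering), E[R] = 2*n_A*n_B/(n_A+n_B) + 1 = 2*6*6/12 + 1 = 7.0000.
        Var[R] = 2*n_A*n_B*(2*n_A*n_B - n_A - n_B) / ((n_A+n_B)^2 * (n_A+n_B-1)) = 4320/1584 = 2.7273.
        SD[R] = 1.6514.
Step 4: Continuity-corrected z = (R + 0.5 - E[R]) / SD[R] = (5 + 0.5 - 7.0000) / 1.6514 = -0.9083.
Step 5: Two-sided p-value via normal approximation = 2*(1 - Phi(|z|)) = 0.363722.
Step 6: alpha = 0.05. fail to reject H0.

R = 5, z = -0.9083, p = 0.363722, fail to reject H0.


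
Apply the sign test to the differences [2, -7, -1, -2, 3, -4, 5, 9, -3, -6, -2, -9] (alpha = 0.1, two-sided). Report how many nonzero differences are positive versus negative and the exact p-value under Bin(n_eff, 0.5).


Step 1: Discard zero differences. Original n = 12; n_eff = number of nonzero differences = 12.
Nonzero differences (with sign): +2, -7, -1, -2, +3, -4, +5, +9, -3, -6, -2, -9
Step 2: Count signs: positive = 4, negative = 8.
Step 3: Under H0: P(positive) = 0.5, so the number of positives S ~ Bin(12, 0.5).
Step 4: Two-sided exact p-value = sum of Bin(12,0.5) probabilities at or below the observed probability = 0.387695.
Step 5: alpha = 0.1. fail to reject H0.

n_eff = 12, pos = 4, neg = 8, p = 0.387695, fail to reject H0.


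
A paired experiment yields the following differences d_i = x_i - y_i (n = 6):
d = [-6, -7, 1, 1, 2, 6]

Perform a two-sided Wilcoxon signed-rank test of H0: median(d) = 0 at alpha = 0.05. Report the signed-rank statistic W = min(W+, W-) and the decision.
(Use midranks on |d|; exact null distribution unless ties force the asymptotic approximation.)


Step 1: Drop any zero differences (none here) and take |d_i|.
|d| = [6, 7, 1, 1, 2, 6]
Step 2: Midrank |d_i| (ties get averaged ranks).
ranks: |6|->4.5, |7|->6, |1|->1.5, |1|->1.5, |2|->3, |6|->4.5
Step 3: Attach original signs; sum ranks with positive sign and with negative sign.
W+ = 1.5 + 1.5 + 3 + 4.5 = 10.5
W- = 4.5 + 6 = 10.5
(Check: W+ + W- = 21 should equal n(n+1)/2 = 21.)
Step 4: Test statistic W = min(W+, W-) = 10.5.
Step 5: Ties in |d|, so use the tie-corrected normal approximation.
        E[W] = n(n+1)/4 = 6*7/4 = 10.5.
        Tie groups: |d|=1 (t=2), |d|=6 (t=2); sum(t^3 - t) = 12.
        Var[W] = n(n+1)(2n+1)/24 - sum(t^3-t)/48 = 546/24 - 12/48 = 22.5.
        z = (W - E[W]) / sqrt(Var[W]) = (10.5 - 10.5) / 4.7434 = 0.0000.
        Two-sided p = 2*Phi(z) = 1.000000.
Step 6: alpha = 0.05. fail to reject H0.

W+ = 10.5, W- = 10.5, W = min = 10.5, p = 1.000000, fail to reject H0.


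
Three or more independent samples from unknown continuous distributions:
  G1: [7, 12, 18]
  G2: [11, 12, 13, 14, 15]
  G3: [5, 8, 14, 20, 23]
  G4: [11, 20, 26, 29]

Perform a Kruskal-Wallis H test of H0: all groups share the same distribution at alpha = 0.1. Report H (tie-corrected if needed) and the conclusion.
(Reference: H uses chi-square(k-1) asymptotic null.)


Step 1: Combine all N = 17 observations and assign midranks.
sorted (value, group, rank): (5,G3,1), (7,G1,2), (8,G3,3), (11,G2,4.5), (11,G4,4.5), (12,G1,6.5), (12,G2,6.5), (13,G2,8), (14,G2,9.5), (14,G3,9.5), (15,G2,11), (18,G1,12), (20,G3,13.5), (20,G4,13.5), (23,G3,15), (26,G4,16), (29,G4,17)
Step 2: Sum ranks within each group.
R_1 = 20.5 (n_1 = 3)
R_2 = 39.5 (n_2 = 5)
R_3 = 42 (n_3 = 5)
R_4 = 51 (n_4 = 4)
Step 3: H = 12/(N(N+1)) * sum(R_i^2/n_i) - 3(N+1)
     = 12/(17*18) * (20.5^2/3 + 39.5^2/5 + 42^2/5 + 51^2/4) - 3*18
     = 0.039216 * 1455.18 - 54
     = 3.066013.
Step 4: Ties present; correction factor C = 1 - 24/(17^3 - 17) = 0.995098. Corrected H = 3.066013 / 0.995098 = 3.081117.
Step 5: Under H0, H ~ chi^2(3); p-value = 0.379287.
Step 6: alpha = 0.1. fail to reject H0.

H = 3.0811, df = 3, p = 0.379287, fail to reject H0.


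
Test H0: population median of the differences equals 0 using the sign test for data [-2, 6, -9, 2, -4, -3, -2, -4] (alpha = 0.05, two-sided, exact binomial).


Step 1: Discard zero differences. Original n = 8; n_eff = number of nonzero differences = 8.
Nonzero differences (with sign): -2, +6, -9, +2, -4, -3, -2, -4
Step 2: Count signs: positive = 2, negative = 6.
Step 3: Under H0: P(positive) = 0.5, so the number of positives S ~ Bin(8, 0.5).
Step 4: Two-sided exact p-value = sum of Bin(8,0.5) probabilities at or below the observed probability = 0.289062.
Step 5: alpha = 0.05. fail to reject H0.

n_eff = 8, pos = 2, neg = 6, p = 0.289062, fail to reject H0.


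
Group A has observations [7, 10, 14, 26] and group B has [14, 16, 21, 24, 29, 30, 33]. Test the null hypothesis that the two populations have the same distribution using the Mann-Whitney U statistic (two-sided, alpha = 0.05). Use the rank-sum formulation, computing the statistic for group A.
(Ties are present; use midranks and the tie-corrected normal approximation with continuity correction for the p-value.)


Step 1: Combine and sort all 11 observations; assign midranks.
sorted (value, group): (7,X), (10,X), (14,X), (14,Y), (16,Y), (21,Y), (24,Y), (26,X), (29,Y), (30,Y), (33,Y)
ranks: 7->1, 10->2, 14->3.5, 14->3.5, 16->5, 21->6, 24->7, 26->8, 29->9, 30->10, 33->11
Step 2: Rank sum for X: R1 = 1 + 2 + 3.5 + 8 = 14.5.
Step 3: U_X = R1 - n1(n1+1)/2 = 14.5 - 4*5/2 = 14.5 - 10 = 4.5.
       U_Y = n1*n2 - U_X = 28 - 4.5 = 23.5.
Step 4: Ties are present, so use the tie-corrected normal approximation (with continuity correction) for the p-value.
Step 5: p-value = 0.088247; compare to alpha = 0.05. fail to reject H0.

U_X = 4.5, p = 0.088247, fail to reject H0 at alpha = 0.05.


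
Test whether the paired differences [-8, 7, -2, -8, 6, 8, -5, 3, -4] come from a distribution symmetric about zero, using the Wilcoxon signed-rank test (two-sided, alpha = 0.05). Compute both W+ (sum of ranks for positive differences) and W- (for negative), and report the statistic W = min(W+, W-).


Step 1: Drop any zero differences (none here) and take |d_i|.
|d| = [8, 7, 2, 8, 6, 8, 5, 3, 4]
Step 2: Midrank |d_i| (ties get averaged ranks).
ranks: |8|->8, |7|->6, |2|->1, |8|->8, |6|->5, |8|->8, |5|->4, |3|->2, |4|->3
Step 3: Attach original signs; sum ranks with positive sign and with negative sign.
W+ = 6 + 5 + 8 + 2 = 21
W- = 8 + 1 + 8 + 4 + 3 = 24
(Check: W+ + W- = 45 should equal n(n+1)/2 = 45.)
Step 4: Test statistic W = min(W+, W-) = 21.
Step 5: Ties in |d|, so use the tie-corrected normal approximation.
        E[W] = n(n+1)/4 = 9*10/4 = 22.5.
        Tie groups: |d|=8 (t=3); sum(t^3 - t) = 24.
        Var[W] = n(n+1)(2n+1)/24 - sum(t^3-t)/48 = 1710/24 - 24/48 = 70.75.
        z = (W - E[W]) / sqrt(Var[W]) = (21 - 22.5) / 8.4113 = -0.1783.
        Two-sided p = 2*Phi(z) = 0.858463.
Step 6: alpha = 0.05. fail to reject H0.

W+ = 21, W- = 24, W = min = 21, p = 0.858463, fail to reject H0.


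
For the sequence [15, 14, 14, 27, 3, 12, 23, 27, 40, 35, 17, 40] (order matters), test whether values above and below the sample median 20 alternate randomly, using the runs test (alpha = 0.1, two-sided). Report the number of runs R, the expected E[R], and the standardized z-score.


Step 1: Compute median = 20; label A = above, B = below.
Labels in order: BBBABBAAAABA  (n_A = 6, n_B = 6)
Step 2: Count runs R = 6.
Step 3: Under H0 (random ordering), E[R] = 2*n_A*n_B/(n_A+n_B) + 1 = 2*6*6/12 + 1 = 7.0000.
        Var[R] = 2*n_A*n_B*(2*n_A*n_B - n_A - n_B) / ((n_A+n_B)^2 * (n_A+n_B-1)) = 4320/1584 = 2.7273.
        SD[R] = 1.6514.
Step 4: Continuity-corrected z = (R + 0.5 - E[R]) / SD[R] = (6 + 0.5 - 7.0000) / 1.6514 = -0.3028.
Step 5: Two-sided p-value via normal approximation = 2*(1 - Phi(|z|)) = 0.762069.
Step 6: alpha = 0.1. fail to reject H0.

R = 6, z = -0.3028, p = 0.762069, fail to reject H0.


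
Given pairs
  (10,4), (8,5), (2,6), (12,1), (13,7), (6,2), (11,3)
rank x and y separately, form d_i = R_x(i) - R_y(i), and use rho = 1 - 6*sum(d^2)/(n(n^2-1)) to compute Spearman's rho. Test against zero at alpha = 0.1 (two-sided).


Step 1: Rank x and y separately (midranks; no ties here).
rank(x): 10->4, 8->3, 2->1, 12->6, 13->7, 6->2, 11->5
rank(y): 4->4, 5->5, 6->6, 1->1, 7->7, 2->2, 3->3
Step 2: d_i = R_x(i) - R_y(i); compute d_i^2.
  (4-4)^2=0, (3-5)^2=4, (1-6)^2=25, (6-1)^2=25, (7-7)^2=0, (2-2)^2=0, (5-3)^2=4
sum(d^2) = 58.
Step 3: rho = 1 - 6*58 / (7*(7^2 - 1)) = 1 - 348/336 = -0.035714.
Step 4: Under H0, t = rho * sqrt((n-2)/(1-rho^2)) = -0.0799 ~ t(5).
Step 5: Two-sided p-value from the t-distribution with 5 df = 0.939408.
Step 6: alpha = 0.1. fail to reject H0.

rho = -0.0357, p = 0.939408, fail to reject H0 at alpha = 0.1.


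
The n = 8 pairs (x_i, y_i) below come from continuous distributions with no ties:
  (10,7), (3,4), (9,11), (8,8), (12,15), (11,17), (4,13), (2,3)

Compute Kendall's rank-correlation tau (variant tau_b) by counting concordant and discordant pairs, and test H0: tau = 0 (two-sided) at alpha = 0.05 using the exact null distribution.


Step 1: Enumerate the 28 unordered pairs (i,j) with i<j and classify each by sign(x_j-x_i) * sign(y_j-y_i).
  (1,2):dx=-7,dy=-3->C; (1,3):dx=-1,dy=+4->D; (1,4):dx=-2,dy=+1->D; (1,5):dx=+2,dy=+8->C
  (1,6):dx=+1,dy=+10->C; (1,7):dx=-6,dy=+6->D; (1,8):dx=-8,dy=-4->C; (2,3):dx=+6,dy=+7->C
  (2,4):dx=+5,dy=+4->C; (2,5):dx=+9,dy=+11->C; (2,6):dx=+8,dy=+13->C; (2,7):dx=+1,dy=+9->C
  (2,8):dx=-1,dy=-1->C; (3,4):dx=-1,dy=-3->C; (3,5):dx=+3,dy=+4->C; (3,6):dx=+2,dy=+6->C
  (3,7):dx=-5,dy=+2->D; (3,8):dx=-7,dy=-8->C; (4,5):dx=+4,dy=+7->C; (4,6):dx=+3,dy=+9->C
  (4,7):dx=-4,dy=+5->D; (4,8):dx=-6,dy=-5->C; (5,6):dx=-1,dy=+2->D; (5,7):dx=-8,dy=-2->C
  (5,8):dx=-10,dy=-12->C; (6,7):dx=-7,dy=-4->C; (6,8):dx=-9,dy=-14->C; (7,8):dx=-2,dy=-10->C
Step 2: C = 22, D = 6, total pairs = 28.
Step 3: tau = (C - D)/(n(n-1)/2) = (22 - 6)/28 = 0.571429.
Step 4: Exact two-sided p-value (enumerate n! = 40320 permutations of y under H0): p = 0.061012.
Step 5: alpha = 0.05. fail to reject H0.

tau_b = 0.5714 (C=22, D=6), p = 0.061012, fail to reject H0.


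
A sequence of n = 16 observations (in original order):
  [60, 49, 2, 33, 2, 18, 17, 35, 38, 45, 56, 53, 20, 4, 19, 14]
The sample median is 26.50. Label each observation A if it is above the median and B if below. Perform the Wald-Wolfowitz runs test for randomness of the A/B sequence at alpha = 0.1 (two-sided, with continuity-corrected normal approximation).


Step 1: Compute median = 26.50; label A = above, B = below.
Labels in order: AABABBBAAAAABBBB  (n_A = 8, n_B = 8)
Step 2: Count runs R = 6.
Step 3: Under H0 (random ordering), E[R] = 2*n_A*n_B/(n_A+n_B) + 1 = 2*8*8/16 + 1 = 9.0000.
        Var[R] = 2*n_A*n_B*(2*n_A*n_B - n_A - n_B) / ((n_A+n_B)^2 * (n_A+n_B-1)) = 14336/3840 = 3.7333.
        SD[R] = 1.9322.
Step 4: Continuity-corrected z = (R + 0.5 - E[R]) / SD[R] = (6 + 0.5 - 9.0000) / 1.9322 = -1.2939.
Step 5: Two-sided p-value via normal approximation = 2*(1 - Phi(|z|)) = 0.195709.
Step 6: alpha = 0.1. fail to reject H0.

R = 6, z = -1.2939, p = 0.195709, fail to reject H0.


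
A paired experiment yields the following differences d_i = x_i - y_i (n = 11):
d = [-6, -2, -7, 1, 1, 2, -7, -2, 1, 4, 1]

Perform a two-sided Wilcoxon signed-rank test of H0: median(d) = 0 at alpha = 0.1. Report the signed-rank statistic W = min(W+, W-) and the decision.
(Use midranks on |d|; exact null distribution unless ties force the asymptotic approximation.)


Step 1: Drop any zero differences (none here) and take |d_i|.
|d| = [6, 2, 7, 1, 1, 2, 7, 2, 1, 4, 1]
Step 2: Midrank |d_i| (ties get averaged ranks).
ranks: |6|->9, |2|->6, |7|->10.5, |1|->2.5, |1|->2.5, |2|->6, |7|->10.5, |2|->6, |1|->2.5, |4|->8, |1|->2.5
Step 3: Attach original signs; sum ranks with positive sign and with negative sign.
W+ = 2.5 + 2.5 + 6 + 2.5 + 8 + 2.5 = 24
W- = 9 + 6 + 10.5 + 10.5 + 6 = 42
(Check: W+ + W- = 66 should equal n(n+1)/2 = 66.)
Step 4: Test statistic W = min(W+, W-) = 24.
Step 5: Ties in |d|, so use the tie-corrected normal approximation.
        E[W] = n(n+1)/4 = 11*12/4 = 33.
        Tie groups: |d|=1 (t=4), |d|=2 (t=3), |d|=7 (t=2); sum(t^3 - t) = 90.
        Var[W] = n(n+1)(2n+1)/24 - sum(t^3-t)/48 = 3036/24 - 90/48 = 124.625.
        z = (W - E[W]) / sqrt(Var[W]) = (24 - 33) / 11.1636 = -0.8062.
        Two-sided p = 2*Phi(z) = 0.420131.
Step 6: alpha = 0.1. fail to reject H0.

W+ = 24, W- = 42, W = min = 24, p = 0.420131, fail to reject H0.


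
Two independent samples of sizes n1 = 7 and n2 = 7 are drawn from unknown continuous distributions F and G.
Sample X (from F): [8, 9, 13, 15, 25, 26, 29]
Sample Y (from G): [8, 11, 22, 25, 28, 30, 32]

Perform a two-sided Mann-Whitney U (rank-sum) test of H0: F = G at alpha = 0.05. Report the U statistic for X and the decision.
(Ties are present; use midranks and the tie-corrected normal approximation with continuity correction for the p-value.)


Step 1: Combine and sort all 14 observations; assign midranks.
sorted (value, group): (8,X), (8,Y), (9,X), (11,Y), (13,X), (15,X), (22,Y), (25,X), (25,Y), (26,X), (28,Y), (29,X), (30,Y), (32,Y)
ranks: 8->1.5, 8->1.5, 9->3, 11->4, 13->5, 15->6, 22->7, 25->8.5, 25->8.5, 26->10, 28->11, 29->12, 30->13, 32->14
Step 2: Rank sum for X: R1 = 1.5 + 3 + 5 + 6 + 8.5 + 10 + 12 = 46.
Step 3: U_X = R1 - n1(n1+1)/2 = 46 - 7*8/2 = 46 - 28 = 18.
       U_Y = n1*n2 - U_X = 49 - 18 = 31.
Step 4: Ties are present, so use the tie-corrected normal approximation (with continuity correction) for the p-value.
Step 5: p-value = 0.442284; compare to alpha = 0.05. fail to reject H0.

U_X = 18, p = 0.442284, fail to reject H0 at alpha = 0.05.


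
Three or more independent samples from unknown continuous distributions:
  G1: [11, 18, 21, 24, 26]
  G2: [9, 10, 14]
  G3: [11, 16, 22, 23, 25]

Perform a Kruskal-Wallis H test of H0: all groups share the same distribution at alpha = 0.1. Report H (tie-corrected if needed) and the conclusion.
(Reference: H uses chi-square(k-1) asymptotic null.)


Step 1: Combine all N = 13 observations and assign midranks.
sorted (value, group, rank): (9,G2,1), (10,G2,2), (11,G1,3.5), (11,G3,3.5), (14,G2,5), (16,G3,6), (18,G1,7), (21,G1,8), (22,G3,9), (23,G3,10), (24,G1,11), (25,G3,12), (26,G1,13)
Step 2: Sum ranks within each group.
R_1 = 42.5 (n_1 = 5)
R_2 = 8 (n_2 = 3)
R_3 = 40.5 (n_3 = 5)
Step 3: H = 12/(N(N+1)) * sum(R_i^2/n_i) - 3(N+1)
     = 12/(13*14) * (42.5^2/5 + 8^2/3 + 40.5^2/5) - 3*14
     = 0.065934 * 710.633 - 42
     = 4.854945.
Step 4: Ties present; correction factor C = 1 - 6/(13^3 - 13) = 0.997253. Corrected H = 4.854945 / 0.997253 = 4.868320.
Step 5: Under H0, H ~ chi^2(2); p-value = 0.087671.
Step 6: alpha = 0.1. reject H0.

H = 4.8683, df = 2, p = 0.087671, reject H0.


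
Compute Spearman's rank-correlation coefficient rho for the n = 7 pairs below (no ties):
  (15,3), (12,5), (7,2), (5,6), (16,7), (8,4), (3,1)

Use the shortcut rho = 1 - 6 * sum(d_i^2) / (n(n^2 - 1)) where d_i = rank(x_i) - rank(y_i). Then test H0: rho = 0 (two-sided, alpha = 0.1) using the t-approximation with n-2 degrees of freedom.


Step 1: Rank x and y separately (midranks; no ties here).
rank(x): 15->6, 12->5, 7->3, 5->2, 16->7, 8->4, 3->1
rank(y): 3->3, 5->5, 2->2, 6->6, 7->7, 4->4, 1->1
Step 2: d_i = R_x(i) - R_y(i); compute d_i^2.
  (6-3)^2=9, (5-5)^2=0, (3-2)^2=1, (2-6)^2=16, (7-7)^2=0, (4-4)^2=0, (1-1)^2=0
sum(d^2) = 26.
Step 3: rho = 1 - 6*26 / (7*(7^2 - 1)) = 1 - 156/336 = 0.535714.
Step 4: Under H0, t = rho * sqrt((n-2)/(1-rho^2)) = 1.4186 ~ t(5).
Step 5: Two-sided p-value from the t-distribution with 5 df = 0.215217.
Step 6: alpha = 0.1. fail to reject H0.

rho = 0.5357, p = 0.215217, fail to reject H0 at alpha = 0.1.


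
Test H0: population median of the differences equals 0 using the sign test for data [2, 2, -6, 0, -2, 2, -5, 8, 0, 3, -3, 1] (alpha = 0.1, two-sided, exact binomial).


Step 1: Discard zero differences. Original n = 12; n_eff = number of nonzero differences = 10.
Nonzero differences (with sign): +2, +2, -6, -2, +2, -5, +8, +3, -3, +1
Step 2: Count signs: positive = 6, negative = 4.
Step 3: Under H0: P(positive) = 0.5, so the number of positives S ~ Bin(10, 0.5).
Step 4: Two-sided exact p-value = sum of Bin(10,0.5) probabilities at or below the observed probability = 0.753906.
Step 5: alpha = 0.1. fail to reject H0.

n_eff = 10, pos = 6, neg = 4, p = 0.753906, fail to reject H0.


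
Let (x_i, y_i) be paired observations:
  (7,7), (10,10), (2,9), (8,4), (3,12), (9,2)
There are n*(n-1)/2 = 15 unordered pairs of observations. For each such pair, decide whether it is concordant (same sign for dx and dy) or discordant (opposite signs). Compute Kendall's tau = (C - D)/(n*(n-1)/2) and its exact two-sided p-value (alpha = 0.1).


Step 1: Enumerate the 15 unordered pairs (i,j) with i<j and classify each by sign(x_j-x_i) * sign(y_j-y_i).
  (1,2):dx=+3,dy=+3->C; (1,3):dx=-5,dy=+2->D; (1,4):dx=+1,dy=-3->D; (1,5):dx=-4,dy=+5->D
  (1,6):dx=+2,dy=-5->D; (2,3):dx=-8,dy=-1->C; (2,4):dx=-2,dy=-6->C; (2,5):dx=-7,dy=+2->D
  (2,6):dx=-1,dy=-8->C; (3,4):dx=+6,dy=-5->D; (3,5):dx=+1,dy=+3->C; (3,6):dx=+7,dy=-7->D
  (4,5):dx=-5,dy=+8->D; (4,6):dx=+1,dy=-2->D; (5,6):dx=+6,dy=-10->D
Step 2: C = 5, D = 10, total pairs = 15.
Step 3: tau = (C - D)/(n(n-1)/2) = (5 - 10)/15 = -0.333333.
Step 4: Exact two-sided p-value (enumerate n! = 720 permutations of y under H0): p = 0.469444.
Step 5: alpha = 0.1. fail to reject H0.

tau_b = -0.3333 (C=5, D=10), p = 0.469444, fail to reject H0.


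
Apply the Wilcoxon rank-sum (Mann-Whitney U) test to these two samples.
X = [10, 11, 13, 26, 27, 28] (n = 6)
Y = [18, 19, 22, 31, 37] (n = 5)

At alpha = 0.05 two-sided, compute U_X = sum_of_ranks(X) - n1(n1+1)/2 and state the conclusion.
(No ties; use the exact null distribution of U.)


Step 1: Combine and sort all 11 observations; assign midranks.
sorted (value, group): (10,X), (11,X), (13,X), (18,Y), (19,Y), (22,Y), (26,X), (27,X), (28,X), (31,Y), (37,Y)
ranks: 10->1, 11->2, 13->3, 18->4, 19->5, 22->6, 26->7, 27->8, 28->9, 31->10, 37->11
Step 2: Rank sum for X: R1 = 1 + 2 + 3 + 7 + 8 + 9 = 30.
Step 3: U_X = R1 - n1(n1+1)/2 = 30 - 6*7/2 = 30 - 21 = 9.
       U_Y = n1*n2 - U_X = 30 - 9 = 21.
Step 4: No ties, so the exact null distribution of U (based on enumerating the C(11,6) = 462 equally likely rank assignments) gives the two-sided p-value.
Step 5: p-value = 0.329004; compare to alpha = 0.05. fail to reject H0.

U_X = 9, p = 0.329004, fail to reject H0 at alpha = 0.05.


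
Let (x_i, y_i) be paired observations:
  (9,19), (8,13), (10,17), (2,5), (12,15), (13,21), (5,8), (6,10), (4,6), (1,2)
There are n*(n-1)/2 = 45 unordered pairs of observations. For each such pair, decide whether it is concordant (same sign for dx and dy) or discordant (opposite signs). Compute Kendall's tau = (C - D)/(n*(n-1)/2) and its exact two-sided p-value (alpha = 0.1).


Step 1: Enumerate the 45 unordered pairs (i,j) with i<j and classify each by sign(x_j-x_i) * sign(y_j-y_i).
  (1,2):dx=-1,dy=-6->C; (1,3):dx=+1,dy=-2->D; (1,4):dx=-7,dy=-14->C; (1,5):dx=+3,dy=-4->D
  (1,6):dx=+4,dy=+2->C; (1,7):dx=-4,dy=-11->C; (1,8):dx=-3,dy=-9->C; (1,9):dx=-5,dy=-13->C
  (1,10):dx=-8,dy=-17->C; (2,3):dx=+2,dy=+4->C; (2,4):dx=-6,dy=-8->C; (2,5):dx=+4,dy=+2->C
  (2,6):dx=+5,dy=+8->C; (2,7):dx=-3,dy=-5->C; (2,8):dx=-2,dy=-3->C; (2,9):dx=-4,dy=-7->C
  (2,10):dx=-7,dy=-11->C; (3,4):dx=-8,dy=-12->C; (3,5):dx=+2,dy=-2->D; (3,6):dx=+3,dy=+4->C
  (3,7):dx=-5,dy=-9->C; (3,8):dx=-4,dy=-7->C; (3,9):dx=-6,dy=-11->C; (3,10):dx=-9,dy=-15->C
  (4,5):dx=+10,dy=+10->C; (4,6):dx=+11,dy=+16->C; (4,7):dx=+3,dy=+3->C; (4,8):dx=+4,dy=+5->C
  (4,9):dx=+2,dy=+1->C; (4,10):dx=-1,dy=-3->C; (5,6):dx=+1,dy=+6->C; (5,7):dx=-7,dy=-7->C
  (5,8):dx=-6,dy=-5->C; (5,9):dx=-8,dy=-9->C; (5,10):dx=-11,dy=-13->C; (6,7):dx=-8,dy=-13->C
  (6,8):dx=-7,dy=-11->C; (6,9):dx=-9,dy=-15->C; (6,10):dx=-12,dy=-19->C; (7,8):dx=+1,dy=+2->C
  (7,9):dx=-1,dy=-2->C; (7,10):dx=-4,dy=-6->C; (8,9):dx=-2,dy=-4->C; (8,10):dx=-5,dy=-8->C
  (9,10):dx=-3,dy=-4->C
Step 2: C = 42, D = 3, total pairs = 45.
Step 3: tau = (C - D)/(n(n-1)/2) = (42 - 3)/45 = 0.866667.
Step 4: Exact two-sided p-value (enumerate n! = 3628800 permutations of y under H0): p = 0.000115.
Step 5: alpha = 0.1. reject H0.

tau_b = 0.8667 (C=42, D=3), p = 0.000115, reject H0.


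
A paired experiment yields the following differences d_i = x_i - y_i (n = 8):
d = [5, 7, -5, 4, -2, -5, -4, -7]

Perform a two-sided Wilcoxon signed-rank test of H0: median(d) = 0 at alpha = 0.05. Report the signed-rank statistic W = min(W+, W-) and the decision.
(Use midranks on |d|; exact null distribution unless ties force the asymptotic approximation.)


Step 1: Drop any zero differences (none here) and take |d_i|.
|d| = [5, 7, 5, 4, 2, 5, 4, 7]
Step 2: Midrank |d_i| (ties get averaged ranks).
ranks: |5|->5, |7|->7.5, |5|->5, |4|->2.5, |2|->1, |5|->5, |4|->2.5, |7|->7.5
Step 3: Attach original signs; sum ranks with positive sign and with negative sign.
W+ = 5 + 7.5 + 2.5 = 15
W- = 5 + 1 + 5 + 2.5 + 7.5 = 21
(Check: W+ + W- = 36 should equal n(n+1)/2 = 36.)
Step 4: Test statistic W = min(W+, W-) = 15.
Step 5: Ties in |d|, so use the tie-corrected normal approximation.
        E[W] = n(n+1)/4 = 8*9/4 = 18.
        Tie groups: |d|=4 (t=2), |d|=5 (t=3), |d|=7 (t=2); sum(t^3 - t) = 36.
        Var[W] = n(n+1)(2n+1)/24 - sum(t^3-t)/48 = 1224/24 - 36/48 = 50.25.
        z = (W - E[W]) / sqrt(Var[W]) = (15 - 18) / 7.0887 = -0.4232.
        Two-sided p = 2*Phi(z) = 0.672144.
Step 6: alpha = 0.05. fail to reject H0.

W+ = 15, W- = 21, W = min = 15, p = 0.672144, fail to reject H0.


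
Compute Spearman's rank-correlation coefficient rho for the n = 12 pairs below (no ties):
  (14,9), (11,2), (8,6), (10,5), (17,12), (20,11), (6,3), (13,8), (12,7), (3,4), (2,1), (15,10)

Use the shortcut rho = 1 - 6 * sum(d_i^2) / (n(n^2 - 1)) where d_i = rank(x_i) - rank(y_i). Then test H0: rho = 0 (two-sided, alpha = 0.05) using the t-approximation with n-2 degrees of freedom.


Step 1: Rank x and y separately (midranks; no ties here).
rank(x): 14->9, 11->6, 8->4, 10->5, 17->11, 20->12, 6->3, 13->8, 12->7, 3->2, 2->1, 15->10
rank(y): 9->9, 2->2, 6->6, 5->5, 12->12, 11->11, 3->3, 8->8, 7->7, 4->4, 1->1, 10->10
Step 2: d_i = R_x(i) - R_y(i); compute d_i^2.
  (9-9)^2=0, (6-2)^2=16, (4-6)^2=4, (5-5)^2=0, (11-12)^2=1, (12-11)^2=1, (3-3)^2=0, (8-8)^2=0, (7-7)^2=0, (2-4)^2=4, (1-1)^2=0, (10-10)^2=0
sum(d^2) = 26.
Step 3: rho = 1 - 6*26 / (12*(12^2 - 1)) = 1 - 156/1716 = 0.909091.
Step 4: Under H0, t = rho * sqrt((n-2)/(1-rho^2)) = 6.9007 ~ t(10).
Step 5: Two-sided p-value from the t-distribution with 10 df = 0.000042.
Step 6: alpha = 0.05. reject H0.

rho = 0.9091, p = 0.000042, reject H0 at alpha = 0.05.


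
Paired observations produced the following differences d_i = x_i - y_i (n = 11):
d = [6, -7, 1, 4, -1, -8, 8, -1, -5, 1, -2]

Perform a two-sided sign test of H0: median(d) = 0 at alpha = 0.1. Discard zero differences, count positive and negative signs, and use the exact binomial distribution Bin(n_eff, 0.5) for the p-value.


Step 1: Discard zero differences. Original n = 11; n_eff = number of nonzero differences = 11.
Nonzero differences (with sign): +6, -7, +1, +4, -1, -8, +8, -1, -5, +1, -2
Step 2: Count signs: positive = 5, negative = 6.
Step 3: Under H0: P(positive) = 0.5, so the number of positives S ~ Bin(11, 0.5).
Step 4: Two-sided exact p-value = sum of Bin(11,0.5) probabilities at or below the observed probability = 1.000000.
Step 5: alpha = 0.1. fail to reject H0.

n_eff = 11, pos = 5, neg = 6, p = 1.000000, fail to reject H0.


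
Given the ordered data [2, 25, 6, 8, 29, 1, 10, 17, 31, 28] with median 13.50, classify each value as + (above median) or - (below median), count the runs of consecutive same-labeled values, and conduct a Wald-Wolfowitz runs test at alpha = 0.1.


Step 1: Compute median = 13.50; label A = above, B = below.
Labels in order: BABBABBAAA  (n_A = 5, n_B = 5)
Step 2: Count runs R = 6.
Step 3: Under H0 (random ordering), E[R] = 2*n_A*n_B/(n_A+n_B) + 1 = 2*5*5/10 + 1 = 6.0000.
        Var[R] = 2*n_A*n_B*(2*n_A*n_B - n_A - n_B) / ((n_A+n_B)^2 * (n_A+n_B-1)) = 2000/900 = 2.2222.
        SD[R] = 1.4907.
Step 4: R = E[R], so z = 0 with no continuity correction.
Step 5: Two-sided p-value via normal approximation = 2*(1 - Phi(|z|)) = 1.000000.
Step 6: alpha = 0.1. fail to reject H0.

R = 6, z = 0.0000, p = 1.000000, fail to reject H0.


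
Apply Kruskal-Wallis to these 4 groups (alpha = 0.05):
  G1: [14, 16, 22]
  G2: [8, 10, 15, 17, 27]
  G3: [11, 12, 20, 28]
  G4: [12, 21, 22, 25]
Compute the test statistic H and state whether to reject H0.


Step 1: Combine all N = 16 observations and assign midranks.
sorted (value, group, rank): (8,G2,1), (10,G2,2), (11,G3,3), (12,G3,4.5), (12,G4,4.5), (14,G1,6), (15,G2,7), (16,G1,8), (17,G2,9), (20,G3,10), (21,G4,11), (22,G1,12.5), (22,G4,12.5), (25,G4,14), (27,G2,15), (28,G3,16)
Step 2: Sum ranks within each group.
R_1 = 26.5 (n_1 = 3)
R_2 = 34 (n_2 = 5)
R_3 = 33.5 (n_3 = 4)
R_4 = 42 (n_4 = 4)
Step 3: H = 12/(N(N+1)) * sum(R_i^2/n_i) - 3(N+1)
     = 12/(16*17) * (26.5^2/3 + 34^2/5 + 33.5^2/4 + 42^2/4) - 3*17
     = 0.044118 * 1186.85 - 51
     = 1.360846.
Step 4: Ties present; correction factor C = 1 - 12/(16^3 - 16) = 0.997059. Corrected H = 1.360846 / 0.997059 = 1.364860.
Step 5: Under H0, H ~ chi^2(3); p-value = 0.713792.
Step 6: alpha = 0.05. fail to reject H0.

H = 1.3649, df = 3, p = 0.713792, fail to reject H0.


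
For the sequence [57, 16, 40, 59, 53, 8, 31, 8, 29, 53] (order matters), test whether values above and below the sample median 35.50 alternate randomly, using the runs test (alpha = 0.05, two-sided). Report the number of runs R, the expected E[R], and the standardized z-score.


Step 1: Compute median = 35.50; label A = above, B = below.
Labels in order: ABAAABBBBA  (n_A = 5, n_B = 5)
Step 2: Count runs R = 5.
Step 3: Under H0 (random ordering), E[R] = 2*n_A*n_B/(n_A+n_B) + 1 = 2*5*5/10 + 1 = 6.0000.
        Var[R] = 2*n_A*n_B*(2*n_A*n_B - n_A - n_B) / ((n_A+n_B)^2 * (n_A+n_B-1)) = 2000/900 = 2.2222.
        SD[R] = 1.4907.
Step 4: Continuity-corrected z = (R + 0.5 - E[R]) / SD[R] = (5 + 0.5 - 6.0000) / 1.4907 = -0.3354.
Step 5: Two-sided p-value via normal approximation = 2*(1 - Phi(|z|)) = 0.737316.
Step 6: alpha = 0.05. fail to reject H0.

R = 5, z = -0.3354, p = 0.737316, fail to reject H0.


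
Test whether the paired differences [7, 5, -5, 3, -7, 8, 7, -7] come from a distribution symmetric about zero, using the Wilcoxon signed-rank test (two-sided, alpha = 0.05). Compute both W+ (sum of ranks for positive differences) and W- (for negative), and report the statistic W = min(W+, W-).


Step 1: Drop any zero differences (none here) and take |d_i|.
|d| = [7, 5, 5, 3, 7, 8, 7, 7]
Step 2: Midrank |d_i| (ties get averaged ranks).
ranks: |7|->5.5, |5|->2.5, |5|->2.5, |3|->1, |7|->5.5, |8|->8, |7|->5.5, |7|->5.5
Step 3: Attach original signs; sum ranks with positive sign and with negative sign.
W+ = 5.5 + 2.5 + 1 + 8 + 5.5 = 22.5
W- = 2.5 + 5.5 + 5.5 = 13.5
(Check: W+ + W- = 36 should equal n(n+1)/2 = 36.)
Step 4: Test statistic W = min(W+, W-) = 13.5.
Step 5: Ties in |d|, so use the tie-corrected normal approximation.
        E[W] = n(n+1)/4 = 8*9/4 = 18.
        Tie groups: |d|=5 (t=2), |d|=7 (t=4); sum(t^3 - t) = 66.
        Var[W] = n(n+1)(2n+1)/24 - sum(t^3-t)/48 = 1224/24 - 66/48 = 49.625.
        z = (W - E[W]) / sqrt(Var[W]) = (13.5 - 18) / 7.0445 = -0.6388.
        Two-sided p = 2*Phi(z) = 0.522956.
Step 6: alpha = 0.05. fail to reject H0.

W+ = 22.5, W- = 13.5, W = min = 13.5, p = 0.522956, fail to reject H0.


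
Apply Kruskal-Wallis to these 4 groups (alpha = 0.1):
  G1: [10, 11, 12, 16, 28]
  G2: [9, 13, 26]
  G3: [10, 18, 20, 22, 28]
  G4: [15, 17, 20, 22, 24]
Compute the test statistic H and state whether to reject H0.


Step 1: Combine all N = 18 observations and assign midranks.
sorted (value, group, rank): (9,G2,1), (10,G1,2.5), (10,G3,2.5), (11,G1,4), (12,G1,5), (13,G2,6), (15,G4,7), (16,G1,8), (17,G4,9), (18,G3,10), (20,G3,11.5), (20,G4,11.5), (22,G3,13.5), (22,G4,13.5), (24,G4,15), (26,G2,16), (28,G1,17.5), (28,G3,17.5)
Step 2: Sum ranks within each group.
R_1 = 37 (n_1 = 5)
R_2 = 23 (n_2 = 3)
R_3 = 55 (n_3 = 5)
R_4 = 56 (n_4 = 5)
Step 3: H = 12/(N(N+1)) * sum(R_i^2/n_i) - 3(N+1)
     = 12/(18*19) * (37^2/5 + 23^2/3 + 55^2/5 + 56^2/5) - 3*19
     = 0.035088 * 1682.33 - 57
     = 2.029240.
Step 4: Ties present; correction factor C = 1 - 24/(18^3 - 18) = 0.995872. Corrected H = 2.029240 / 0.995872 = 2.037651.
Step 5: Under H0, H ~ chi^2(3); p-value = 0.564629.
Step 6: alpha = 0.1. fail to reject H0.

H = 2.0377, df = 3, p = 0.564629, fail to reject H0.


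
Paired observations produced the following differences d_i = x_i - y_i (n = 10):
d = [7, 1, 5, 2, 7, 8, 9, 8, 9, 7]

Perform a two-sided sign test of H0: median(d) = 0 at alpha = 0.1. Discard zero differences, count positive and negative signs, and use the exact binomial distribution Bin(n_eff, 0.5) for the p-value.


Step 1: Discard zero differences. Original n = 10; n_eff = number of nonzero differences = 10.
Nonzero differences (with sign): +7, +1, +5, +2, +7, +8, +9, +8, +9, +7
Step 2: Count signs: positive = 10, negative = 0.
Step 3: Under H0: P(positive) = 0.5, so the number of positives S ~ Bin(10, 0.5).
Step 4: Two-sided exact p-value = sum of Bin(10,0.5) probabilities at or below the observed probability = 0.001953.
Step 5: alpha = 0.1. reject H0.

n_eff = 10, pos = 10, neg = 0, p = 0.001953, reject H0.
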